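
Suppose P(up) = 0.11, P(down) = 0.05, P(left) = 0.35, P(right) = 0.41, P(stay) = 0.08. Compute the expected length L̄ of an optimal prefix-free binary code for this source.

Repeatedly combine the two least-probable nodes; the expected code length is the sum of the merged weights.
merge 1/20 + 2/25 → 13/100
merge 11/100 + 13/100 → 6/25
merge 6/25 + 7/20 → 59/100
merge 41/100 + 59/100 → 1
L = 13/100 + 6/25 + 59/100 + 1 = 49/25 = 1.96 bits/symbol.

1.96 bits/symbol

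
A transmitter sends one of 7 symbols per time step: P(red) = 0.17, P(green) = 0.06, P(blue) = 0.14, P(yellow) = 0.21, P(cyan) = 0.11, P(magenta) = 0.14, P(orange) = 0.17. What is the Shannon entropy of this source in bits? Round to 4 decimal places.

2.7300 bits

H = −Σ pᵢ log₂ pᵢ.
−0.17·log₂(0.17) = 0.4346
−0.06·log₂(0.06) = 0.2435
−0.14·log₂(0.14) = 0.3971
−0.21·log₂(0.21) = 0.4728
−0.11·log₂(0.11) = 0.3503
−0.14·log₂(0.14) = 0.3971
−0.17·log₂(0.17) = 0.4346
Sum ≈ 2.7300 → 2.7300 bits.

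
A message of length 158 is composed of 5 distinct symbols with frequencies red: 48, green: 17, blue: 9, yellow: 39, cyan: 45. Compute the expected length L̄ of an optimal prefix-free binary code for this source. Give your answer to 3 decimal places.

2.165 bits/symbol

Probabilities are the counts divided by 158.
Repeatedly combine the two least-probable nodes; the expected code length is the sum of the merged weights.
merge 9/158 + 17/158 → 13/79
merge 13/79 + 39/158 → 65/158
merge 45/158 + 24/79 → 93/158
merge 65/158 + 93/158 → 1
L = 13/79 + 65/158 + 93/158 + 1 = 171/79 ≈ 2.165 bits/symbol.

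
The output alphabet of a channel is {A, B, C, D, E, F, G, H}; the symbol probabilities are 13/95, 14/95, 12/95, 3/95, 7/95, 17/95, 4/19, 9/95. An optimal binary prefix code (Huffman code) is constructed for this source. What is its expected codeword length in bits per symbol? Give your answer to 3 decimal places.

Repeatedly combine the two least-probable nodes; the expected code length is the sum of the merged weights.
merge 3/95 + 7/95 → 2/19
merge 9/95 + 2/19 → 1/5
merge 12/95 + 13/95 → 5/19
merge 14/95 + 17/95 → 31/95
merge 1/5 + 4/19 → 39/95
merge 5/19 + 31/95 → 56/95
merge 39/95 + 56/95 → 1
L = 2/19 + 1/5 + 5/19 + 31/95 + 39/95 + 56/95 + 1 = 55/19 ≈ 2.895 bits/symbol.

2.895 bits/symbol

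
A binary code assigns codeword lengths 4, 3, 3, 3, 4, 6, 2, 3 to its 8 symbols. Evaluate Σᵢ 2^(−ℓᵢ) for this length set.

With common denominator 2^6 = 64: Σ 2^(−ℓᵢ) = 4/64 + 8/64 + 8/64 + 8/64 + 4/64 + 1/64 + 16/64 + 8/64 = 57/64 = 0.890625.

0.890625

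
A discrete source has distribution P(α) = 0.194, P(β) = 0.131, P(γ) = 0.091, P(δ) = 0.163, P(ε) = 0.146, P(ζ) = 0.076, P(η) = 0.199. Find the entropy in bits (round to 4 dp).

2.7357 bits

H = −Σ pᵢ log₂ pᵢ.
−0.194·log₂(0.194) = 0.4590
−0.131·log₂(0.131) = 0.3841
−0.091·log₂(0.091) = 0.3147
−0.163·log₂(0.163) = 0.4266
−0.146·log₂(0.146) = 0.4053
−0.076·log₂(0.076) = 0.2826
−0.199·log₂(0.199) = 0.4635
Sum ≈ 2.7357 → 2.7357 bits.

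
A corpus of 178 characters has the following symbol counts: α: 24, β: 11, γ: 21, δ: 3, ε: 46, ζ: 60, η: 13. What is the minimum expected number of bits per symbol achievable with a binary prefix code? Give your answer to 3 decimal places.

Probabilities are the counts divided by 178.
Repeatedly combine the two least-probable nodes; the expected code length is the sum of the merged weights.
merge 3/178 + 11/178 → 7/89
merge 13/178 + 7/89 → 27/178
merge 21/178 + 12/89 → 45/178
merge 27/178 + 45/178 → 36/89
merge 23/89 + 30/89 → 53/89
merge 36/89 + 53/89 → 1
L = 7/89 + 27/178 + 45/178 + 36/89 + 53/89 + 1 = 221/89 ≈ 2.483 bits/symbol.

2.483 bits/symbol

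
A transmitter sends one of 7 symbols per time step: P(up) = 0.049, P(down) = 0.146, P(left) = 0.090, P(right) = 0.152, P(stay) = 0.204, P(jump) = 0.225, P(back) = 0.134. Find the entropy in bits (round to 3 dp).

2.685 bits

H = −Σ pᵢ log₂ pᵢ.
−0.049·log₂(0.049) = 0.2132
−0.146·log₂(0.146) = 0.4053
−0.090·log₂(0.090) = 0.3127
−0.152·log₂(0.152) = 0.4131
−0.204·log₂(0.204) = 0.4678
−0.225·log₂(0.225) = 0.4842
−0.134·log₂(0.134) = 0.3886
Sum ≈ 2.6849 → 2.685 bits.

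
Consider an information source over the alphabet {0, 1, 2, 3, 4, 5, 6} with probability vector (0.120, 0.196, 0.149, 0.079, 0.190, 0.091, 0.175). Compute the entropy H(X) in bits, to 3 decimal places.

2.736 bits

H = −Σ pᵢ log₂ pᵢ.
−0.120·log₂(0.120) = 0.3671
−0.196·log₂(0.196) = 0.4608
−0.149·log₂(0.149) = 0.4092
−0.079·log₂(0.079) = 0.2893
−0.190·log₂(0.190) = 0.4552
−0.091·log₂(0.091) = 0.3147
−0.175·log₂(0.175) = 0.4401
Sum ≈ 2.7364 → 2.736 bits.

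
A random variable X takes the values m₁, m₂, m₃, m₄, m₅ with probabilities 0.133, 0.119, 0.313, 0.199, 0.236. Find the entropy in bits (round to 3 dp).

H = −Σ pᵢ log₂ pᵢ.
−0.133·log₂(0.133) = 0.3871
−0.119·log₂(0.119) = 0.3654
−0.313·log₂(0.313) = 0.5245
−0.199·log₂(0.199) = 0.4635
−0.236·log₂(0.236) = 0.4916
Sum ≈ 2.2322 → 2.232 bits.

2.232 bits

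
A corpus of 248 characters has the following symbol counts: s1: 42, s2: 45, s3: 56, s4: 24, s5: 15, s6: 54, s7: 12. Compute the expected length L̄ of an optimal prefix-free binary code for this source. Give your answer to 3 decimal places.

2.665 bits/symbol

Probabilities are the counts divided by 248.
Repeatedly combine the two least-probable nodes; the expected code length is the sum of the merged weights.
merge 3/62 + 15/248 → 27/248
merge 3/31 + 27/248 → 51/248
merge 21/124 + 45/248 → 87/248
merge 51/248 + 27/124 → 105/248
merge 7/31 + 87/248 → 143/248
merge 105/248 + 143/248 → 1
L = 27/248 + 51/248 + 87/248 + 105/248 + 143/248 + 1 = 661/248 ≈ 2.665 bits/symbol.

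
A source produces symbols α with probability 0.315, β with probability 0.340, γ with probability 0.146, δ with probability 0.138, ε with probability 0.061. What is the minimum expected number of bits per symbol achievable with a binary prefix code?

Repeatedly combine the two least-probable nodes; the expected code length is the sum of the merged weights.
merge 61/1000 + 69/500 → 199/1000
merge 73/500 + 199/1000 → 69/200
merge 63/200 + 17/50 → 131/200
merge 69/200 + 131/200 → 1
L = 199/1000 + 69/200 + 131/200 + 1 = 2199/1000 = 2.199 bits/symbol.

2.199 bits/symbol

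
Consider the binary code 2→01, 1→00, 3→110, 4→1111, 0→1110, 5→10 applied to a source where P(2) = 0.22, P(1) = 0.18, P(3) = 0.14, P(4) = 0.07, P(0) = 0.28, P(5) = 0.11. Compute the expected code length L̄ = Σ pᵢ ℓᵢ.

L̄ = Σ pᵢ·ℓᵢ = 0.22·2 + 0.18·2 + 0.14·3 + 0.07·4 + 0.28·4 + 0.11·2 = 2.84 bits/symbol.

2.84 bits/symbol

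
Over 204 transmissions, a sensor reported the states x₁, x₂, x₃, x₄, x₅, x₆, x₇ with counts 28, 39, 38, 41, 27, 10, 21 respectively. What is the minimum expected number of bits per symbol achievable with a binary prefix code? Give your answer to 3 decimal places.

Probabilities are the counts divided by 204.
Repeatedly combine the two least-probable nodes; the expected code length is the sum of the merged weights.
merge 5/102 + 7/68 → 31/204
merge 9/68 + 7/51 → 55/204
merge 31/204 + 19/102 → 23/68
merge 13/68 + 41/204 → 20/51
merge 55/204 + 23/68 → 31/51
merge 20/51 + 31/51 → 1
L = 31/204 + 55/204 + 23/68 + 20/51 + 31/51 + 1 = 563/204 ≈ 2.760 bits/symbol.

2.760 bits/symbol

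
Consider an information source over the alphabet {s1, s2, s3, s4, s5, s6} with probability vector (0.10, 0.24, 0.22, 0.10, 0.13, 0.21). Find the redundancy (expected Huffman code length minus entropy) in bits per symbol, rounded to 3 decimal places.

Entropy H = −Σ p log₂ p ≈ 2.4946 bits.
Huffman merges: 1/10+1/10→1/5; 13/100+1/5→33/100; 21/100+11/50→43/100; 6/25+33/100→57/100; 43/100+57/100→1. L = 253/100 ≈ 2.5300.
L − H = 2.5300 − 2.4946 = 0.035 bits.

0.035 bits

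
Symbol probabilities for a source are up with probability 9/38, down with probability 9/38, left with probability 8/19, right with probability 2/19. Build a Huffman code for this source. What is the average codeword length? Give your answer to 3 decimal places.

Repeatedly combine the two least-probable nodes; the expected code length is the sum of the merged weights.
merge 2/19 + 9/38 → 13/38
merge 9/38 + 13/38 → 11/19
merge 8/19 + 11/19 → 1
L = 13/38 + 11/19 + 1 = 73/38 ≈ 1.921 bits/symbol.

1.921 bits/symbol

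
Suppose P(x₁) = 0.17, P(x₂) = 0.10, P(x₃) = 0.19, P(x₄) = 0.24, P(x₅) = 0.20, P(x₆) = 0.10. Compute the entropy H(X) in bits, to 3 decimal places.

H = −Σ pᵢ log₂ pᵢ.
−0.17·log₂(0.17) = 0.4346
−0.10·log₂(0.10) = 0.3322
−0.19·log₂(0.19) = 0.4552
−0.24·log₂(0.24) = 0.4941
−0.20·log₂(0.20) = 0.4644
−0.10·log₂(0.10) = 0.3322
Sum ≈ 2.5127 → 2.513 bits.

2.513 bits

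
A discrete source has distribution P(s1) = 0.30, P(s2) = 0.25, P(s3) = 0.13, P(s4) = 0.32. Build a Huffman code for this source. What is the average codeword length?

Repeatedly combine the two least-probable nodes; the expected code length is the sum of the merged weights.
merge 13/100 + 1/4 → 19/50
merge 3/10 + 8/25 → 31/50
merge 19/50 + 31/50 → 1
L = 19/50 + 31/50 + 1 = 2 bits/symbol.

2 bits/symbol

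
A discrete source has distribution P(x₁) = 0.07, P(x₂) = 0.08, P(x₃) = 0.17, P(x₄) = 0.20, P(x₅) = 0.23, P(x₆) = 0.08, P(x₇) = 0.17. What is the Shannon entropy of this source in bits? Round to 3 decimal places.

H = −Σ pᵢ log₂ pᵢ.
−0.07·log₂(0.07) = 0.2686
−0.08·log₂(0.08) = 0.2915
−0.17·log₂(0.17) = 0.4346
−0.20·log₂(0.20) = 0.4644
−0.23·log₂(0.23) = 0.4877
−0.08·log₂(0.08) = 0.2915
−0.17·log₂(0.17) = 0.4346
Sum ≈ 2.6728 → 2.673 bits.

2.673 bits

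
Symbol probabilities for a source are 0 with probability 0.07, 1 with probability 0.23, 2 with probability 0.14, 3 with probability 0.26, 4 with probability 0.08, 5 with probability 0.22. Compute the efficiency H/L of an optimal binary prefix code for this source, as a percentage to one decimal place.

Entropy H = −Σ p log₂ p ≈ 2.4307 bits.
Huffman merges: 7/100+2/25→3/20; 7/50+3/20→29/100; 11/50+23/100→9/20; 13/50+29/100→11/20; 9/20+11/20→1. L = 61/25 ≈ 2.4400.
Efficiency = H/L = 2.4307/2.4400 = 99.6%.

99.6%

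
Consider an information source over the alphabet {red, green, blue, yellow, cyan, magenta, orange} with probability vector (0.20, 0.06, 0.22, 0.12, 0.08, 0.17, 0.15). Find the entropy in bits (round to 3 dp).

2.692 bits

H = −Σ pᵢ log₂ pᵢ.
−0.20·log₂(0.20) = 0.4644
−0.06·log₂(0.06) = 0.2435
−0.22·log₂(0.22) = 0.4806
−0.12·log₂(0.12) = 0.3671
−0.08·log₂(0.08) = 0.2915
−0.17·log₂(0.17) = 0.4346
−0.15·log₂(0.15) = 0.4105
Sum ≈ 2.6922 → 2.692 bits.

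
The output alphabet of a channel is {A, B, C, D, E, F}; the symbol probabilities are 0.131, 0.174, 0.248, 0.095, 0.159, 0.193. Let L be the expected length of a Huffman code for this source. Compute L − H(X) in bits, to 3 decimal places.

Entropy H = −Σ p log₂ p ≈ 2.5245 bits.
Huffman merges: 19/200+131/1000→113/500; 159/1000+87/500→333/1000; 193/1000+113/500→419/1000; 31/125+333/1000→581/1000; 419/1000+581/1000→1. L = 2559/1000 ≈ 2.5590.
L − H = 2.5590 − 2.5245 = 0.035 bits.

0.035 bits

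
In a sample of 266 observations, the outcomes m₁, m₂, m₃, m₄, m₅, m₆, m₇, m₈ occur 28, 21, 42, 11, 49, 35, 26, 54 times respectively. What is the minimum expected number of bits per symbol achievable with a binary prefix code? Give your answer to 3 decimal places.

Probabilities are the counts divided by 266.
Repeatedly combine the two least-probable nodes; the expected code length is the sum of the merged weights.
merge 11/266 + 3/38 → 16/133
merge 13/133 + 2/19 → 27/133
merge 16/133 + 5/38 → 67/266
merge 3/19 + 7/38 → 13/38
merge 27/133 + 27/133 → 54/133
merge 67/266 + 13/38 → 79/133
merge 54/133 + 79/133 → 1
L = 16/133 + 27/133 + 67/266 + 13/38 + 54/133 + 79/133 + 1 = 388/133 ≈ 2.917 bits/symbol.

2.917 bits/symbol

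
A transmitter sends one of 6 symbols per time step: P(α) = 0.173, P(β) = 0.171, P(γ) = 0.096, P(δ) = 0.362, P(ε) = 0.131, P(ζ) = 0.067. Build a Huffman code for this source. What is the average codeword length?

Repeatedly combine the two least-probable nodes; the expected code length is the sum of the merged weights.
merge 67/1000 + 12/125 → 163/1000
merge 131/1000 + 163/1000 → 147/500
merge 171/1000 + 173/1000 → 43/125
merge 147/500 + 43/125 → 319/500
merge 181/500 + 319/500 → 1
L = 163/1000 + 147/500 + 43/125 + 319/500 + 1 = 2439/1000 = 2.439 bits/symbol.

2.439 bits/symbol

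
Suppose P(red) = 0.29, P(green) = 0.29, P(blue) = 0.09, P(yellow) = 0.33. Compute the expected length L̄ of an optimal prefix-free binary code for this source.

2 bits/symbol

Repeatedly combine the two least-probable nodes; the expected code length is the sum of the merged weights.
merge 9/100 + 29/100 → 19/50
merge 29/100 + 33/100 → 31/50
merge 19/50 + 31/50 → 1
L = 19/50 + 31/50 + 1 = 2 bits/symbol.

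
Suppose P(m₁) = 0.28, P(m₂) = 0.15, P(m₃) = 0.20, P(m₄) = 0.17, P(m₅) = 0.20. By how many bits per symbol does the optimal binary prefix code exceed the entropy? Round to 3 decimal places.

Entropy H = −Σ p log₂ p ≈ 2.2881 bits.
Huffman merges: 3/20+17/100→8/25; 1/5+1/5→2/5; 7/25+8/25→3/5; 2/5+3/5→1. L = 58/25 ≈ 2.3200.
L − H = 2.3200 − 2.2881 = 0.032 bits.

0.032 bits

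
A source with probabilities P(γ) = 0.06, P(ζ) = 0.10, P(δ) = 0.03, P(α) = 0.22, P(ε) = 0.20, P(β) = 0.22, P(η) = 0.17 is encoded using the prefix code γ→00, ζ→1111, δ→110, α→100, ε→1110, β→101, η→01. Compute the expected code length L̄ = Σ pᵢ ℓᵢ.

L̄ = Σ pᵢ·ℓᵢ = 0.06·2 + 0.10·4 + 0.03·3 + 0.22·3 + 0.20·4 + 0.22·3 + 0.17·2 = 3.07 bits/symbol.

3.07 bits/symbol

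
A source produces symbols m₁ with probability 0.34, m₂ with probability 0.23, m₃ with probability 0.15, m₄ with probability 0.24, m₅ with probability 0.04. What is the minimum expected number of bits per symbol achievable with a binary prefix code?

Repeatedly combine the two least-probable nodes; the expected code length is the sum of the merged weights.
merge 1/25 + 3/20 → 19/100
merge 19/100 + 23/100 → 21/50
merge 6/25 + 17/50 → 29/50
merge 21/50 + 29/50 → 1
L = 19/100 + 21/50 + 29/50 + 1 = 219/100 = 2.19 bits/symbol.

2.19 bits/symbol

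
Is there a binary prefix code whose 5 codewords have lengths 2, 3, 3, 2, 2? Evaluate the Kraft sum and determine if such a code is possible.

With common denominator 2^3 = 8: Σ 2^(−ℓᵢ) = 2/8 + 1/8 + 1/8 + 2/8 + 2/8 = 8/8 = 1.
Kraft's inequality requires Σ ≤ 1; here Σ = 1 ≤ 1, so such a prefix code exists.

1; yes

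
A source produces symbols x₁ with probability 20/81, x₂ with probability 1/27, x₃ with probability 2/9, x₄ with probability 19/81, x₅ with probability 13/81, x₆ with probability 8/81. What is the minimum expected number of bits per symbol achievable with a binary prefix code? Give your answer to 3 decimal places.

2.432 bits/symbol

Repeatedly combine the two least-probable nodes; the expected code length is the sum of the merged weights.
merge 1/27 + 8/81 → 11/81
merge 11/81 + 13/81 → 8/27
merge 2/9 + 19/81 → 37/81
merge 20/81 + 8/27 → 44/81
merge 37/81 + 44/81 → 1
L = 11/81 + 8/27 + 37/81 + 44/81 + 1 = 197/81 ≈ 2.432 bits/symbol.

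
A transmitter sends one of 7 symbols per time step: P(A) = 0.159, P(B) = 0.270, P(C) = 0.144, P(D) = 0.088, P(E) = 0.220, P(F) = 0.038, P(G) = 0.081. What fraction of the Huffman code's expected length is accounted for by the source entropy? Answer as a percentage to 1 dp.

98.8%

Entropy H = −Σ p log₂ p ≈ 2.5965 bits.
Huffman merges: 19/500+81/1000→119/1000; 11/125+119/1000→207/1000; 18/125+159/1000→303/1000; 207/1000+11/50→427/1000; 27/100+303/1000→573/1000; 427/1000+573/1000→1. L = 2629/1000 ≈ 2.6290.
Efficiency = H/L = 2.5965/2.6290 = 98.8%.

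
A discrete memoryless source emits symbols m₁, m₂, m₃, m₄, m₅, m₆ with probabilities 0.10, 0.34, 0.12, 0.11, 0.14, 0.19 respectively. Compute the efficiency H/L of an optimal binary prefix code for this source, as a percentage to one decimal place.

Entropy H = −Σ p log₂ p ≈ 2.4311 bits.
Huffman merges: 1/10+11/100→21/100; 3/25+7/50→13/50; 19/100+21/100→2/5; 13/50+17/50→3/5; 2/5+3/5→1. L = 247/100 ≈ 2.4700.
Efficiency = H/L = 2.4311/2.4700 = 98.4%.

98.4%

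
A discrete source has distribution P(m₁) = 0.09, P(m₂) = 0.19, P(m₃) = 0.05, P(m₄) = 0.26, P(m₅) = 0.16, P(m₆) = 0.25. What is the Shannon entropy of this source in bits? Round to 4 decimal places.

2.4123 bits

H = −Σ pᵢ log₂ pᵢ.
−0.09·log₂(0.09) = 0.3127
−0.19·log₂(0.19) = 0.4552
−0.05·log₂(0.05) = 0.2161
−0.26·log₂(0.26) = 0.5053
−0.16·log₂(0.16) = 0.4230
−0.25·log₂(0.25) = 0.5000
Sum ≈ 2.4123 → 2.4123 bits.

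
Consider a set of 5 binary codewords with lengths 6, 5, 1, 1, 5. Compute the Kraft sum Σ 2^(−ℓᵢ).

With common denominator 2^6 = 64: Σ 2^(−ℓᵢ) = 1/64 + 2/64 + 32/64 + 32/64 + 2/64 = 69/64 = 1.078125.

1.078125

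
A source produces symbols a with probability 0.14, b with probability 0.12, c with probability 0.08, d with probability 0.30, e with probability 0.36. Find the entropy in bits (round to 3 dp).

2.107 bits

H = −Σ pᵢ log₂ pᵢ.
−0.14·log₂(0.14) = 0.3971
−0.12·log₂(0.12) = 0.3671
−0.08·log₂(0.08) = 0.2915
−0.30·log₂(0.30) = 0.5211
−0.36·log₂(0.36) = 0.5306
Sum ≈ 2.1074 → 2.107 bits.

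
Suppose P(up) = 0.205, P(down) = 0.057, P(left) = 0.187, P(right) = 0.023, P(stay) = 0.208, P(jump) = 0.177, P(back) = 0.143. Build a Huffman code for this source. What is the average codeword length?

2.667 bits/symbol

Repeatedly combine the two least-probable nodes; the expected code length is the sum of the merged weights.
merge 23/1000 + 57/1000 → 2/25
merge 2/25 + 143/1000 → 223/1000
merge 177/1000 + 187/1000 → 91/250
merge 41/200 + 26/125 → 413/1000
merge 223/1000 + 91/250 → 587/1000
merge 413/1000 + 587/1000 → 1
L = 2/25 + 223/1000 + 91/250 + 413/1000 + 587/1000 + 1 = 2667/1000 = 2.667 bits/symbol.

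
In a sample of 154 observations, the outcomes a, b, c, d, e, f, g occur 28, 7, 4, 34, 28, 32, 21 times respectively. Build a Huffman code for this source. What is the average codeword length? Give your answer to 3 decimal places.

2.643 bits/symbol

Probabilities are the counts divided by 154.
Repeatedly combine the two least-probable nodes; the expected code length is the sum of the merged weights.
merge 2/77 + 1/22 → 1/14
merge 1/14 + 3/22 → 16/77
merge 2/11 + 2/11 → 4/11
merge 16/77 + 16/77 → 32/77
merge 17/77 + 4/11 → 45/77
merge 32/77 + 45/77 → 1
L = 1/14 + 16/77 + 4/11 + 32/77 + 45/77 + 1 = 37/14 ≈ 2.643 bits/symbol.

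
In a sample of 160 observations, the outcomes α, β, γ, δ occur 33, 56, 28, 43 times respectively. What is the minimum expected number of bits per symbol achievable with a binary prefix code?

2 bits/symbol

Probabilities are the counts divided by 160.
Repeatedly combine the two least-probable nodes; the expected code length is the sum of the merged weights.
merge 7/40 + 33/160 → 61/160
merge 43/160 + 7/20 → 99/160
merge 61/160 + 99/160 → 1
L = 61/160 + 99/160 + 1 = 2 bits/symbol.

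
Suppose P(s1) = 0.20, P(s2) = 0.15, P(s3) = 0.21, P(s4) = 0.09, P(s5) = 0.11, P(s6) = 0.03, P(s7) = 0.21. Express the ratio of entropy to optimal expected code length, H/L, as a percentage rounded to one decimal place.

97.6%

Entropy H = −Σ p log₂ p ≈ 2.6353 bits.
Huffman merges: 3/100+9/100→3/25; 11/100+3/25→23/100; 3/20+1/5→7/20; 21/100+21/100→21/50; 23/100+7/20→29/50; 21/50+29/50→1. L = 27/10 ≈ 2.7000.
Efficiency = H/L = 2.6353/2.7000 = 97.6%.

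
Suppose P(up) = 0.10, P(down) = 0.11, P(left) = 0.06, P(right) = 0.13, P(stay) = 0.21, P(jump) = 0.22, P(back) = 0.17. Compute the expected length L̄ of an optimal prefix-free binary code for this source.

Repeatedly combine the two least-probable nodes; the expected code length is the sum of the merged weights.
merge 3/50 + 1/10 → 4/25
merge 11/100 + 13/100 → 6/25
merge 4/25 + 17/100 → 33/100
merge 21/100 + 11/50 → 43/100
merge 6/25 + 33/100 → 57/100
merge 43/100 + 57/100 → 1
L = 4/25 + 6/25 + 33/100 + 43/100 + 57/100 + 1 = 273/100 = 2.73 bits/symbol.

2.73 bits/symbol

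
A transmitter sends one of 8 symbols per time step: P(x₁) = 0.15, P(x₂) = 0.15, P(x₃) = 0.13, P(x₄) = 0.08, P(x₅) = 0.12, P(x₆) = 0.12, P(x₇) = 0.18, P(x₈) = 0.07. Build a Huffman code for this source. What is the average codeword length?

Repeatedly combine the two least-probable nodes; the expected code length is the sum of the merged weights.
merge 7/100 + 2/25 → 3/20
merge 3/25 + 3/25 → 6/25
merge 13/100 + 3/20 → 7/25
merge 3/20 + 3/20 → 3/10
merge 9/50 + 6/25 → 21/50
merge 7/25 + 3/10 → 29/50
merge 21/50 + 29/50 → 1
L = 3/20 + 6/25 + 7/25 + 3/10 + 21/50 + 29/50 + 1 = 297/100 = 2.97 bits/symbol.

2.97 bits/symbol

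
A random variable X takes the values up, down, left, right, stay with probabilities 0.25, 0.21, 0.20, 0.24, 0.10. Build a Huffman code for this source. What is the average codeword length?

2.3 bits/symbol

Repeatedly combine the two least-probable nodes; the expected code length is the sum of the merged weights.
merge 1/10 + 1/5 → 3/10
merge 21/100 + 6/25 → 9/20
merge 1/4 + 3/10 → 11/20
merge 9/20 + 11/20 → 1
L = 3/10 + 9/20 + 11/20 + 1 = 23/10 = 2.3 bits/symbol.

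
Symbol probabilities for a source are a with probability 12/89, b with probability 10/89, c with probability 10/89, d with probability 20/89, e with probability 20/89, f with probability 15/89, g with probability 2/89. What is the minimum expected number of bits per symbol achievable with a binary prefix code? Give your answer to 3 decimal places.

2.685 bits/symbol

Repeatedly combine the two least-probable nodes; the expected code length is the sum of the merged weights.
merge 2/89 + 10/89 → 12/89
merge 10/89 + 12/89 → 22/89
merge 12/89 + 15/89 → 27/89
merge 20/89 + 20/89 → 40/89
merge 22/89 + 27/89 → 49/89
merge 40/89 + 49/89 → 1
L = 12/89 + 22/89 + 27/89 + 40/89 + 49/89 + 1 = 239/89 ≈ 2.685 bits/symbol.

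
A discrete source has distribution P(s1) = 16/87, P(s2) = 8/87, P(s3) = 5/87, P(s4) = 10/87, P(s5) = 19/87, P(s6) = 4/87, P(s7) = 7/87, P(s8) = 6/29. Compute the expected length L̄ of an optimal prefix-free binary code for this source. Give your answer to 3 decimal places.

Repeatedly combine the two least-probable nodes; the expected code length is the sum of the merged weights.
merge 4/87 + 5/87 → 3/29
merge 7/87 + 8/87 → 5/29
merge 3/29 + 10/87 → 19/87
merge 5/29 + 16/87 → 31/87
merge 6/29 + 19/87 → 37/87
merge 19/87 + 31/87 → 50/87
merge 37/87 + 50/87 → 1
L = 3/29 + 5/29 + 19/87 + 31/87 + 37/87 + 50/87 + 1 = 248/87 ≈ 2.851 bits/symbol.

2.851 bits/symbol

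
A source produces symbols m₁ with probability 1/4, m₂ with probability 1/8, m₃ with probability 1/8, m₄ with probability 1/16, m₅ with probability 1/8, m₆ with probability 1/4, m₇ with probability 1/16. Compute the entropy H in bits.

Each probability is a power of 1/2, so log₂(1/p) is an integer.
H = Σ p·log₂(1/p) = 1/4·2 + 1/8·3 + 1/8·3 + 1/16·4 + 1/8·3 + 1/4·2 + 1/16·4 = 2.625 bits.

2.625 bits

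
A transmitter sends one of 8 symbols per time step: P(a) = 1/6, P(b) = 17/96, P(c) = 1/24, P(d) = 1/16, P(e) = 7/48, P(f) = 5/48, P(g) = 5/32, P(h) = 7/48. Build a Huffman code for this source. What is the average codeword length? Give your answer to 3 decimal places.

2.927 bits/symbol

Repeatedly combine the two least-probable nodes; the expected code length is the sum of the merged weights.
merge 1/24 + 1/16 → 5/48
merge 5/48 + 5/48 → 5/24
merge 7/48 + 7/48 → 7/24
merge 5/32 + 1/6 → 31/96
merge 17/96 + 5/24 → 37/96
merge 7/24 + 31/96 → 59/96
merge 37/96 + 59/96 → 1
L = 5/48 + 5/24 + 7/24 + 31/96 + 37/96 + 59/96 + 1 = 281/96 ≈ 2.927 bits/symbol.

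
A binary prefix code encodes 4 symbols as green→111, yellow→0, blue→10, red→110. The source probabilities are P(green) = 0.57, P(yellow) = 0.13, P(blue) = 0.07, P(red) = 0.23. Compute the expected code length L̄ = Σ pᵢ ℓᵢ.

2.67 bits/symbol

L̄ = Σ pᵢ·ℓᵢ = 0.57·3 + 0.13·1 + 0.07·2 + 0.23·3 = 2.67 bits/symbol.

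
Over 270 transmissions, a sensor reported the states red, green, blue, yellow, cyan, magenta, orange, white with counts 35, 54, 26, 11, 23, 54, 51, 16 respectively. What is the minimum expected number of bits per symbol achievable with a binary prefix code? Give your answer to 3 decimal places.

2.881 bits/symbol

Probabilities are the counts divided by 270.
Repeatedly combine the two least-probable nodes; the expected code length is the sum of the merged weights.
merge 11/270 + 8/135 → 1/10
merge 23/270 + 13/135 → 49/270
merge 1/10 + 7/54 → 31/135
merge 49/270 + 17/90 → 10/27
merge 1/5 + 1/5 → 2/5
merge 31/135 + 10/27 → 3/5
merge 2/5 + 3/5 → 1
L = 1/10 + 49/270 + 31/135 + 10/27 + 2/5 + 3/5 + 1 = 389/135 ≈ 2.881 bits/symbol.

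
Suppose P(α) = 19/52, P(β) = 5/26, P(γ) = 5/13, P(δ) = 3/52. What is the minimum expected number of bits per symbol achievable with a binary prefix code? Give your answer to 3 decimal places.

Repeatedly combine the two least-probable nodes; the expected code length is the sum of the merged weights.
merge 3/52 + 5/26 → 1/4
merge 1/4 + 19/52 → 8/13
merge 5/13 + 8/13 → 1
L = 1/4 + 8/13 + 1 = 97/52 ≈ 1.865 bits/symbol.

1.865 bits/symbol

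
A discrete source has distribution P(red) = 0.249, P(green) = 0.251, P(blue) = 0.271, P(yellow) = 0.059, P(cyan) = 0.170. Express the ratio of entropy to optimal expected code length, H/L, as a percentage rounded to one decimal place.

Entropy H = −Σ p log₂ p ≈ 2.1860 bits.
Huffman merges: 59/1000+17/100→229/1000; 229/1000+249/1000→239/500; 251/1000+271/1000→261/500; 239/500+261/500→1. L = 2229/1000 ≈ 2.2290.
Efficiency = H/L = 2.1860/2.2290 = 98.1%.

98.1%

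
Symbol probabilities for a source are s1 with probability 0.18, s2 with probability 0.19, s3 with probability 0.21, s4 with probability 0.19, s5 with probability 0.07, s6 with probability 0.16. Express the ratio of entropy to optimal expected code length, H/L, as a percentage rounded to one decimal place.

96.9%

Entropy H = −Σ p log₂ p ≈ 2.5202 bits.
Huffman merges: 7/100+4/25→23/100; 9/50+19/100→37/100; 19/100+21/100→2/5; 23/100+37/100→3/5; 2/5+3/5→1. L = 13/5 ≈ 2.6000.
Efficiency = H/L = 2.5202/2.6000 = 96.9%.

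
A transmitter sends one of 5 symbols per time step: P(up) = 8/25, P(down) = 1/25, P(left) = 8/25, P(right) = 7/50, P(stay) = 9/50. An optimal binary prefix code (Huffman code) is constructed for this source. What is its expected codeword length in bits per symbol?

Repeatedly combine the two least-probable nodes; the expected code length is the sum of the merged weights.
merge 1/25 + 7/50 → 9/50
merge 9/50 + 9/50 → 9/25
merge 8/25 + 8/25 → 16/25
merge 9/25 + 16/25 → 1
L = 9/50 + 9/25 + 16/25 + 1 = 109/50 = 2.18 bits/symbol.

2.18 bits/symbol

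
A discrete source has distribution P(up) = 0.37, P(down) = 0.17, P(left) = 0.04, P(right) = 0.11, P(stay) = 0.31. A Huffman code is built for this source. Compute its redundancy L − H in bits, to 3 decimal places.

0.075 bits

Entropy H = −Σ p log₂ p ≈ 2.0252 bits.
Huffman merges: 1/25+11/100→3/20; 3/20+17/100→8/25; 31/100+8/25→63/100; 37/100+63/100→1. L = 21/10 ≈ 2.1000.
L − H = 2.1000 − 2.0252 = 0.075 bits.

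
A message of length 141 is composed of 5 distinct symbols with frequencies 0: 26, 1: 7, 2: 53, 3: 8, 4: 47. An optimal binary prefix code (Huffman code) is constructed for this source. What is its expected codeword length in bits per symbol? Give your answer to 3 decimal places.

Probabilities are the counts divided by 141.
Repeatedly combine the two least-probable nodes; the expected code length is the sum of the merged weights.
merge 7/141 + 8/141 → 5/47
merge 5/47 + 26/141 → 41/141
merge 41/141 + 1/3 → 88/141
merge 53/141 + 88/141 → 1
L = 5/47 + 41/141 + 88/141 + 1 = 95/47 ≈ 2.021 bits/symbol.

2.021 bits/symbol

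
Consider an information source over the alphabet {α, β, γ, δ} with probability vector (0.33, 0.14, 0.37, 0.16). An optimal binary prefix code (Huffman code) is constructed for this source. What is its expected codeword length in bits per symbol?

1.93 bits/symbol

Repeatedly combine the two least-probable nodes; the expected code length is the sum of the merged weights.
merge 7/50 + 4/25 → 3/10
merge 3/10 + 33/100 → 63/100
merge 37/100 + 63/100 → 1
L = 3/10 + 63/100 + 1 = 193/100 = 1.93 bits/symbol.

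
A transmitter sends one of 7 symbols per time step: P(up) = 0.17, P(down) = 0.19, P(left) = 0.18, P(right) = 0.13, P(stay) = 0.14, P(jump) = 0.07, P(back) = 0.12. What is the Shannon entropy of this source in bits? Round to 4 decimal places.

H = −Σ pᵢ log₂ pᵢ.
−0.17·log₂(0.17) = 0.4346
−0.19·log₂(0.19) = 0.4552
−0.18·log₂(0.18) = 0.4453
−0.13·log₂(0.13) = 0.3826
−0.14·log₂(0.14) = 0.3971
−0.07·log₂(0.07) = 0.2686
−0.12·log₂(0.12) = 0.3671
Sum ≈ 2.7505 → 2.7505 bits.

2.7505 bits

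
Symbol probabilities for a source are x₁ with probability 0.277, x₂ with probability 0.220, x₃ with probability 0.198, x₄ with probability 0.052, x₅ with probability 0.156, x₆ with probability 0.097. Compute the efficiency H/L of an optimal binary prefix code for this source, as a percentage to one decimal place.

98.7%

Entropy H = −Σ p log₂ p ≈ 2.4226 bits.
Huffman merges: 13/250+97/1000→149/1000; 149/1000+39/250→61/200; 99/500+11/50→209/500; 277/1000+61/200→291/500; 209/500+291/500→1. L = 1227/500 ≈ 2.4540.
Efficiency = H/L = 2.4226/2.4540 = 98.7%.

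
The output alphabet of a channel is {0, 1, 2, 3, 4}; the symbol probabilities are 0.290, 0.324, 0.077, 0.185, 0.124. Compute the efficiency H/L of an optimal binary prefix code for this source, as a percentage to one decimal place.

Entropy H = −Σ p log₂ p ≈ 2.1533 bits.
Huffman merges: 77/1000+31/250→201/1000; 37/200+201/1000→193/500; 29/100+81/250→307/500; 193/500+307/500→1. L = 2201/1000 ≈ 2.2010.
Efficiency = H/L = 2.1533/2.2010 = 97.8%.

97.8%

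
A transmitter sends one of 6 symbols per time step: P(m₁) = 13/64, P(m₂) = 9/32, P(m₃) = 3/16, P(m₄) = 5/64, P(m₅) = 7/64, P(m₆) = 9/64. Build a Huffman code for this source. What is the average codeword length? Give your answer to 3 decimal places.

Repeatedly combine the two least-probable nodes; the expected code length is the sum of the merged weights.
merge 5/64 + 7/64 → 3/16
merge 9/64 + 3/16 → 21/64
merge 3/16 + 13/64 → 25/64
merge 9/32 + 21/64 → 39/64
merge 25/64 + 39/64 → 1
L = 3/16 + 21/64 + 25/64 + 39/64 + 1 = 161/64 ≈ 2.516 bits/symbol.

2.516 bits/symbol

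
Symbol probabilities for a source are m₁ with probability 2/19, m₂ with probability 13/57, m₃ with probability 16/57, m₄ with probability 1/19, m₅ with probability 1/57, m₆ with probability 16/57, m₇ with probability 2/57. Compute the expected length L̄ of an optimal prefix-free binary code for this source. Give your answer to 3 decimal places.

2.368 bits/symbol

Repeatedly combine the two least-probable nodes; the expected code length is the sum of the merged weights.
merge 1/57 + 2/57 → 1/19
merge 1/19 + 1/19 → 2/19
merge 2/19 + 2/19 → 4/19
merge 4/19 + 13/57 → 25/57
merge 16/57 + 16/57 → 32/57
merge 25/57 + 32/57 → 1
L = 1/19 + 2/19 + 4/19 + 25/57 + 32/57 + 1 = 45/19 ≈ 2.368 bits/symbol.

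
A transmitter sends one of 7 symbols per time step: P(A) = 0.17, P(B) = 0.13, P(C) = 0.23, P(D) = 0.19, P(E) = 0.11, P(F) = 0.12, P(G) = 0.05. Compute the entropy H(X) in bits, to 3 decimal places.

2.694 bits

H = −Σ pᵢ log₂ pᵢ.
−0.17·log₂(0.17) = 0.4346
−0.13·log₂(0.13) = 0.3826
−0.23·log₂(0.23) = 0.4877
−0.19·log₂(0.19) = 0.4552
−0.11·log₂(0.11) = 0.3503
−0.12·log₂(0.12) = 0.3671
−0.05·log₂(0.05) = 0.2161
Sum ≈ 2.6936 → 2.694 bits.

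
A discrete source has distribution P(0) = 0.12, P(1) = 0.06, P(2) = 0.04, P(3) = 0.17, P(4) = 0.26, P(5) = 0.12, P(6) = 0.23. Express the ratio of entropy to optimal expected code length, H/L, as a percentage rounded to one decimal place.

Entropy H = −Σ p log₂ p ≈ 2.5910 bits.
Huffman merges: 1/25+3/50→1/10; 1/10+3/25→11/50; 3/25+17/100→29/100; 11/50+23/100→9/20; 13/50+29/100→11/20; 9/20+11/20→1. L = 261/100 ≈ 2.6100.
Efficiency = H/L = 2.5910/2.6100 = 99.3%.

99.3%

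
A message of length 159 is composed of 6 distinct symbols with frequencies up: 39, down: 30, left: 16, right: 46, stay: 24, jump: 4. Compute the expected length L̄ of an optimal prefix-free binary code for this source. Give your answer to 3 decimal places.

2.403 bits/symbol

Probabilities are the counts divided by 159.
Repeatedly combine the two least-probable nodes; the expected code length is the sum of the merged weights.
merge 4/159 + 16/159 → 20/159
merge 20/159 + 8/53 → 44/159
merge 10/53 + 13/53 → 23/53
merge 44/159 + 46/159 → 30/53
merge 23/53 + 30/53 → 1
L = 20/159 + 44/159 + 23/53 + 30/53 + 1 = 382/159 ≈ 2.403 bits/symbol.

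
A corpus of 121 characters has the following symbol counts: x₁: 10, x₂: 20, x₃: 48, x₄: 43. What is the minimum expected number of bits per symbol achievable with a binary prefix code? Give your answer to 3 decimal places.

1.851 bits/symbol

Probabilities are the counts divided by 121.
Repeatedly combine the two least-probable nodes; the expected code length is the sum of the merged weights.
merge 10/121 + 20/121 → 30/121
merge 30/121 + 43/121 → 73/121
merge 48/121 + 73/121 → 1
L = 30/121 + 73/121 + 1 = 224/121 ≈ 1.851 bits/symbol.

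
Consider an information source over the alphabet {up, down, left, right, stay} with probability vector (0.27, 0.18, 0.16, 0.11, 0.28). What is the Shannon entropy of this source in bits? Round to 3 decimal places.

2.243 bits

H = −Σ pᵢ log₂ pᵢ.
−0.27·log₂(0.27) = 0.5100
−0.18·log₂(0.18) = 0.4453
−0.16·log₂(0.16) = 0.4230
−0.11·log₂(0.11) = 0.3503
−0.28·log₂(0.28) = 0.5142
Sum ≈ 2.2429 → 2.243 bits.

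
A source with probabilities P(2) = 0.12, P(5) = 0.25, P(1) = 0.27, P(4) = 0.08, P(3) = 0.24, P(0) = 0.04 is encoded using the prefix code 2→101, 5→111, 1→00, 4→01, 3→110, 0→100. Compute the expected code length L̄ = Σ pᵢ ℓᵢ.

L̄ = Σ pᵢ·ℓᵢ = 0.12·3 + 0.25·3 + 0.27·2 + 0.08·2 + 0.24·3 + 0.04·3 = 2.65 bits/symbol.

2.65 bits/symbol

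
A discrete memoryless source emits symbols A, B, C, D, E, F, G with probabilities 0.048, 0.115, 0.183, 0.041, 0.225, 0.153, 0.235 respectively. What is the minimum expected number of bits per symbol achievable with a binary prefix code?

Repeatedly combine the two least-probable nodes; the expected code length is the sum of the merged weights.
merge 41/1000 + 6/125 → 89/1000
merge 89/1000 + 23/200 → 51/250
merge 153/1000 + 183/1000 → 42/125
merge 51/250 + 9/40 → 429/1000
merge 47/200 + 42/125 → 571/1000
merge 429/1000 + 571/1000 → 1
L = 89/1000 + 51/250 + 42/125 + 429/1000 + 571/1000 + 1 = 2629/1000 = 2.629 bits/symbol.

2.629 bits/symbol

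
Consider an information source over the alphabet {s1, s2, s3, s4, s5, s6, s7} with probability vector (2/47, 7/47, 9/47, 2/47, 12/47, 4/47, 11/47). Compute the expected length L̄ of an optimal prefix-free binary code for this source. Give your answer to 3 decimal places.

Repeatedly combine the two least-probable nodes; the expected code length is the sum of the merged weights.
merge 2/47 + 2/47 → 4/47
merge 4/47 + 4/47 → 8/47
merge 7/47 + 8/47 → 15/47
merge 9/47 + 11/47 → 20/47
merge 12/47 + 15/47 → 27/47
merge 20/47 + 27/47 → 1
L = 4/47 + 8/47 + 15/47 + 20/47 + 27/47 + 1 = 121/47 ≈ 2.574 bits/symbol.

2.574 bits/symbol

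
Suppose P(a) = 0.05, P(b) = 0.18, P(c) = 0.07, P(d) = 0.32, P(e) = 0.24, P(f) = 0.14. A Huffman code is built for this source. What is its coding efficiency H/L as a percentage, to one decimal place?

98.6%

Entropy H = −Σ p log₂ p ≈ 2.3472 bits.
Huffman merges: 1/20+7/100→3/25; 3/25+7/50→13/50; 9/50+6/25→21/50; 13/50+8/25→29/50; 21/50+29/50→1. L = 119/50 ≈ 2.3800.
Efficiency = H/L = 2.3472/2.3800 = 98.6%.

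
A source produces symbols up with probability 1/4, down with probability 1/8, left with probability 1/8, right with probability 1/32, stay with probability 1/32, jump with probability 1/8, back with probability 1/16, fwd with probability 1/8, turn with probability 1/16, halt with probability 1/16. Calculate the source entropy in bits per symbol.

Each probability is a power of 1/2, so log₂(1/p) is an integer.
H = Σ p·log₂(1/p) = 1/4·2 + 1/8·3 + 1/8·3 + 1/32·5 + 1/32·5 + 1/8·3 + 1/16·4 + 1/8·3 + 1/16·4 + 1/16·4 = 3.0625 bits.

3.0625 bits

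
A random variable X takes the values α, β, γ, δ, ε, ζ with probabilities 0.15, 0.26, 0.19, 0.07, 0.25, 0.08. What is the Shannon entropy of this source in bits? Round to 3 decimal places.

2.431 bits

H = −Σ pᵢ log₂ pᵢ.
−0.15·log₂(0.15) = 0.4105
−0.26·log₂(0.26) = 0.5053
−0.19·log₂(0.19) = 0.4552
−0.07·log₂(0.07) = 0.2686
−0.25·log₂(0.25) = 0.5000
−0.08·log₂(0.08) = 0.2915
Sum ≈ 2.4311 → 2.431 bits.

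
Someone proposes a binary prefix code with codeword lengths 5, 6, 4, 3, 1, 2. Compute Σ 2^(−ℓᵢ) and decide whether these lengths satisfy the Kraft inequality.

With common denominator 2^6 = 64: Σ 2^(−ℓᵢ) = 2/64 + 1/64 + 4/64 + 8/64 + 32/64 + 16/64 = 63/64 = 0.984375.
Kraft's inequality requires Σ ≤ 1; here Σ = 0.984375 ≤ 1, so such a prefix code exists.

0.984375; yes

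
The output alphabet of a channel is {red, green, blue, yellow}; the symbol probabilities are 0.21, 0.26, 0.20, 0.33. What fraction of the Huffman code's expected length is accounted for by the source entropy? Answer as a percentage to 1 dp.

98.5%

Entropy H = −Σ p log₂ p ≈ 1.9703 bits.
Huffman merges: 1/5+21/100→41/100; 13/50+33/100→59/100; 41/100+59/100→1. L = 2 ≈ 2.0000.
Efficiency = H/L = 1.9703/2.0000 = 98.5%.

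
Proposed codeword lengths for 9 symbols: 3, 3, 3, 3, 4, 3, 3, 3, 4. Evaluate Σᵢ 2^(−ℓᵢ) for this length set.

1

With common denominator 2^4 = 16: Σ 2^(−ℓᵢ) = 2/16 + 2/16 + 2/16 + 2/16 + 1/16 + 2/16 + 2/16 + 2/16 + 1/16 = 16/16 = 1.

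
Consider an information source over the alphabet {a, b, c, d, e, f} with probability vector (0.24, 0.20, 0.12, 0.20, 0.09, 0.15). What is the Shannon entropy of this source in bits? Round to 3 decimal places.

2.513 bits

H = −Σ pᵢ log₂ pᵢ.
−0.24·log₂(0.24) = 0.4941
−0.20·log₂(0.20) = 0.4644
−0.12·log₂(0.12) = 0.3671
−0.20·log₂(0.20) = 0.4644
−0.09·log₂(0.09) = 0.3127
−0.15·log₂(0.15) = 0.4105
Sum ≈ 2.5132 → 2.513 bits.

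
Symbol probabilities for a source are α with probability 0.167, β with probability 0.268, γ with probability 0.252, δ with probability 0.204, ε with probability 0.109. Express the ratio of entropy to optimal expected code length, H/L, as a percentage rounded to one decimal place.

Entropy H = −Σ p log₂ p ≈ 2.2578 bits.
Huffman merges: 109/1000+167/1000→69/250; 51/250+63/250→57/125; 67/250+69/250→68/125; 57/125+68/125→1. L = 569/250 ≈ 2.2760.
Efficiency = H/L = 2.2578/2.2760 = 99.2%.

99.2%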